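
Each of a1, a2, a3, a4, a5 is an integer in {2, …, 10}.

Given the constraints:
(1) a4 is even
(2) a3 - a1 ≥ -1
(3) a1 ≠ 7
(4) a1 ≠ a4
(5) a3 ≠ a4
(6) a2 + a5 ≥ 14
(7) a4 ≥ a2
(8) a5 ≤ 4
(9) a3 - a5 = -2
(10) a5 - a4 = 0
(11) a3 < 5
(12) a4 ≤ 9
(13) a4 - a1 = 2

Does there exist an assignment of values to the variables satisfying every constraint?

From constraints 7 and 12: a2 ≤ a4 ≤ 9. From constraint 8: a5 ≤ 4. Hence a2 + a5 ≤ 13. But constraint 6 requires a2 + a5 ≥ 14, and 14 > 13. Contradiction.

Unsatisfiable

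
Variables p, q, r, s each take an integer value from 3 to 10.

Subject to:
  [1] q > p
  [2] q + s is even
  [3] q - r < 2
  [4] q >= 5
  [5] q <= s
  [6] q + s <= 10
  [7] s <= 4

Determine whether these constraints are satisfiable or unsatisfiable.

Unsatisfiable

From constraint 4: q ≥ 5. From constraints 5 and 7: q ≤ s and s ≤ 4, so q ≤ 4. But 4 < 5, so no value of q works.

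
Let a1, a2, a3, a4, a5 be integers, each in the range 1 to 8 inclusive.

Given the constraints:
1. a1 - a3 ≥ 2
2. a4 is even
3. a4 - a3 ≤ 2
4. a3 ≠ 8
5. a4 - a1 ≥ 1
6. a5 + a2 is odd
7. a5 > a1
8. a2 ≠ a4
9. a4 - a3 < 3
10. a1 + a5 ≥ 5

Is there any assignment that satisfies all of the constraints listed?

Constraints 1, 3, and 5 give a4 − a1 ≥ 1, a1 − a3 ≥ 2, a3 − a4 ≥ -2.
Adding all 3 inequalities: the left sides telescope to 0, and the right sides sum to 1 + 2 + (-2) = 1. So 0 ≥ 1, which is false.

Unsatisfiable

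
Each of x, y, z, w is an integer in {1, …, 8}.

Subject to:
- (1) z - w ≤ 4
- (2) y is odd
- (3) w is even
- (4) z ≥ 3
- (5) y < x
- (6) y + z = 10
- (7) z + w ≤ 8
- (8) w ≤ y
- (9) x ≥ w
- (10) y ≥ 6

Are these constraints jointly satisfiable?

Satisfiable

Take x = 8, y = 7, z = 3, w = 2. Then constraint 1: z - w = 1; constraint 6: y + z = 10, and every other listed constraint is also met.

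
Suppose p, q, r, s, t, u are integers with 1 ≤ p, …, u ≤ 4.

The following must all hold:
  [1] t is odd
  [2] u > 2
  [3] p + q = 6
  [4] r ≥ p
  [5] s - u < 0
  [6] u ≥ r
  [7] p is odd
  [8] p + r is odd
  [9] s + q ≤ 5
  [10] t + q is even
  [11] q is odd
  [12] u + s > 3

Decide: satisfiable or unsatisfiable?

Satisfiable

Try p = 3, q = 3, r = 4, s = 2, t = 3, u = 4.
Check constraint 3: p + q = 6; constraint 5: s - u = -2; constraint 9: s + q = 5. The remaining constraints are straightforward to verify.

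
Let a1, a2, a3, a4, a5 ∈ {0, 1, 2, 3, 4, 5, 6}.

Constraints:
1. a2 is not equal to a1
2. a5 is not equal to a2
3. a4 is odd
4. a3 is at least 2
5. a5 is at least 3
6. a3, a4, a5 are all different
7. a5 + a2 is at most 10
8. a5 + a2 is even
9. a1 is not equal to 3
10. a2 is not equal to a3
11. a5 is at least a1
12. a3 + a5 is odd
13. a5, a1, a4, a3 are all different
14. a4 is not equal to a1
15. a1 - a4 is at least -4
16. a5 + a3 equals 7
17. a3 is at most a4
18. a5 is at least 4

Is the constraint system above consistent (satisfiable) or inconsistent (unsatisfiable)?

Satisfiable

Take a1 = 2, a2 = 6, a3 = 3, a4 = 5, a5 = 4. Then constraint 7: a5 + a2 = 10; constraint 15: a1 - a4 = -3, and every other listed constraint is also met.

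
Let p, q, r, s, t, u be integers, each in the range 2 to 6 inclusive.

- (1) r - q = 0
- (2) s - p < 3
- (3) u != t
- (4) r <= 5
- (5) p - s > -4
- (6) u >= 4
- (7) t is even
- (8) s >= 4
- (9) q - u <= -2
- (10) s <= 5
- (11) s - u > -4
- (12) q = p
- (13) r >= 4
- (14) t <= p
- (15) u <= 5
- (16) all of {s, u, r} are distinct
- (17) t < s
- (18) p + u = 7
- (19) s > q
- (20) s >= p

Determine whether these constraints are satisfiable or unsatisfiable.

Constraints 4, 6, 8, 10, 13, and 15 confine each of s, u, r to the 2 values {4, 5}.
Constraint 16 requires all 3 of them to be distinct, but only 2 values are available — impossible by the pigeonhole principle.

Unsatisfiable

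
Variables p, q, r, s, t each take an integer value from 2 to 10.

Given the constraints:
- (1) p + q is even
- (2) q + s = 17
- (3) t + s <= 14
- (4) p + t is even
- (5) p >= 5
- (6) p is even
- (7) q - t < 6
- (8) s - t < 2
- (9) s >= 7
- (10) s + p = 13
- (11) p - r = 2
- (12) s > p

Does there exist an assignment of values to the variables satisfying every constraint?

Take p = 6, q = 10, r = 4, s = 7, t = 6. Then constraint 2: q + s = 17; constraint 3: t + s = 13; constraint 7: q - t = 4, and every other listed constraint is also met.

Satisfiable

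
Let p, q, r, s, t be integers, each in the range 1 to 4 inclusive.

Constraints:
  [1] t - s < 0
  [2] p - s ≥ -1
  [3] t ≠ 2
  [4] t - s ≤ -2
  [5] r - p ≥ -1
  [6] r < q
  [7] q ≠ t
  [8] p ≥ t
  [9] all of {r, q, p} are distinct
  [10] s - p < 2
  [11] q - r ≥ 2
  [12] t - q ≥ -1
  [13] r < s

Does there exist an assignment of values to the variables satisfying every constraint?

Constraints 2, 4, 5, 11, and 12 give t − q ≥ -1, q − r ≥ 2, r − p ≥ -1, p − s ≥ -1, s − t ≥ 2.
Adding all 5 inequalities: the left sides telescope to 0, and the right sides sum to (-1) + 2 + (-1) + (-1) + 2 = 1. So 0 ≥ 1, which is false.

Unsatisfiable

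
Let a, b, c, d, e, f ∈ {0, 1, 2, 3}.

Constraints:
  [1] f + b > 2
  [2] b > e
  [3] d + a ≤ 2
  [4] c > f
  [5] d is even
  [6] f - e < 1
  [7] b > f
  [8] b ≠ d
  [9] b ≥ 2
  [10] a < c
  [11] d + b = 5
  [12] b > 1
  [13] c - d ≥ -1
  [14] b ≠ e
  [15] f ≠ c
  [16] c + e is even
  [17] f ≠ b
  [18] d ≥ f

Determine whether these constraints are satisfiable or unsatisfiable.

Satisfiable

One satisfying assignment is a = 0, b = 3, c = 3, d = 2, e = 1, f = 1.
For the less obvious constraints — constraint 1: f + b = 4; constraint 3: d + a = 2; constraint 6: f - e = 0 — and the others hold by inspection.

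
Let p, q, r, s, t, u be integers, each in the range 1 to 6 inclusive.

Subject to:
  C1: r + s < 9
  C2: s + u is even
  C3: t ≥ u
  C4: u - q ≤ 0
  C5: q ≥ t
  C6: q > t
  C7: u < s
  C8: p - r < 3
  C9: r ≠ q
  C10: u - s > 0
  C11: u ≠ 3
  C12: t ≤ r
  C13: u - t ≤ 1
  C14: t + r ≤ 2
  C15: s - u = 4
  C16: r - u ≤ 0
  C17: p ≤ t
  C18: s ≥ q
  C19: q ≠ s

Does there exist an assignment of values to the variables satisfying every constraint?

Constraints 3, 6, 10, and 18 give s < u, u ≤ t, t < q, q ≤ s. Chaining: s < u ≤ t < q ≤ s, which forces s < s — impossible.

Unsatisfiable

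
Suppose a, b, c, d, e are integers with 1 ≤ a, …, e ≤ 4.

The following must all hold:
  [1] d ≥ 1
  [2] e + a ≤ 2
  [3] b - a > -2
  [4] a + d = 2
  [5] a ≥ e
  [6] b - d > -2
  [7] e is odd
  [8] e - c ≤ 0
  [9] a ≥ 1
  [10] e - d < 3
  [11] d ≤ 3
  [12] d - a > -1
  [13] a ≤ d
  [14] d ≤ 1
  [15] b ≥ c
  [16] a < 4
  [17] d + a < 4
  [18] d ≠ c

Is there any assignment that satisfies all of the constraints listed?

One satisfying assignment is a = 1, b = 2, c = 2, d = 1, e = 1.
For the less obvious constraints — constraint 2: e + a = 2; constraint 3: b - a = 1 — and the others hold by inspection.

Satisfiable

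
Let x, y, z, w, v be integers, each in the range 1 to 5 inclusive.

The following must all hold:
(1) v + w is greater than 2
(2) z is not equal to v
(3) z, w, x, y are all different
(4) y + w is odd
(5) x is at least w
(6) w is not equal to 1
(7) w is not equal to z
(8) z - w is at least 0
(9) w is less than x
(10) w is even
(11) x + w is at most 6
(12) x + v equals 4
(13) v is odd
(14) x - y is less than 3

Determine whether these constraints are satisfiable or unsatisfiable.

Try x = 3, y = 1, z = 5, w = 2, v = 1.
Check constraint 1: v + w = 3; constraint 8: z - w = 3; constraint 11: x + w = 5. The remaining constraints are straightforward to verify.

Satisfiable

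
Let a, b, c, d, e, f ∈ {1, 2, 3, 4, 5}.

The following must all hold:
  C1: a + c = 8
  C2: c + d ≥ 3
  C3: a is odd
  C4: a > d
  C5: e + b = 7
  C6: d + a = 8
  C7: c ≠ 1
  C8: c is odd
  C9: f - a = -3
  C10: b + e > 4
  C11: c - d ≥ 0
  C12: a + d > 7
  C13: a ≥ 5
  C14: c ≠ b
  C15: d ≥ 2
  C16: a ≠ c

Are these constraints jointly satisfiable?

Take a = 5, b = 5, c = 3, d = 3, e = 2, f = 2. Then constraint 1: a + c = 8; constraint 2: c + d = 6; constraint 5: e + b = 7, and every other listed constraint is also met.

Satisfiable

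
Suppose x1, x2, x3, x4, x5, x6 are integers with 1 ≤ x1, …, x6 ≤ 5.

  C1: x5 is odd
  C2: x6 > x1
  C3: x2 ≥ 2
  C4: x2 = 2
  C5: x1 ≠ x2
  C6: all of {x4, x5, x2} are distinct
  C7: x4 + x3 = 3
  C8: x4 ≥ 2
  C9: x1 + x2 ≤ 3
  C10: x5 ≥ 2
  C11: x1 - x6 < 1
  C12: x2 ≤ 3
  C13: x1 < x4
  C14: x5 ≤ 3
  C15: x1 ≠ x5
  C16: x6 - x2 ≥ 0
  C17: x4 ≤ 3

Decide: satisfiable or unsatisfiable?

Constraints 3, 8, 10, 12, 14, and 17 confine each of x4, x5, x2 to the 2 values {2, 3}.
Constraint 6 requires all 3 of them to be distinct, but only 2 values are available — impossible by the pigeonhole principle.

Unsatisfiable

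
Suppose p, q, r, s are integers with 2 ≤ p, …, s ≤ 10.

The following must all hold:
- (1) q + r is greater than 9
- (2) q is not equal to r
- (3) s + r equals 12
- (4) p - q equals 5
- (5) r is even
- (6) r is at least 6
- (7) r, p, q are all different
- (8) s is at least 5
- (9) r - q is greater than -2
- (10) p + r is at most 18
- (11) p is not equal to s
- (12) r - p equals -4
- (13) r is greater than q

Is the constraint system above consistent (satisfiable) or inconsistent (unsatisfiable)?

Take p = 10, q = 5, r = 6, s = 6. Then constraint 1: q + r = 11; constraint 3: s + r = 12; constraint 4: p - q = 5, and every other listed constraint is also met.

Satisfiable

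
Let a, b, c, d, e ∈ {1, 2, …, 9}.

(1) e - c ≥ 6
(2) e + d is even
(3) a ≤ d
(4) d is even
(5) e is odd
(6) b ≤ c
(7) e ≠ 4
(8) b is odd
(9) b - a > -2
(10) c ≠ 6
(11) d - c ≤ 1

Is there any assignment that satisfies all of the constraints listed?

Unsatisfiable

Constraint 5 makes e odd and constraint 4 makes d even, so e + d must be odd. Constraint 2 says e + d is even — contradiction.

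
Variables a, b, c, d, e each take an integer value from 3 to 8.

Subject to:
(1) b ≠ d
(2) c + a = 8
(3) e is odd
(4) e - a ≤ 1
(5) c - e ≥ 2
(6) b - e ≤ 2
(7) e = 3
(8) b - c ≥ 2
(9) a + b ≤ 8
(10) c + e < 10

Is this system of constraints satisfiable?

Constraints 5, 6, and 8 give e − b ≥ -2, b − c ≥ 2, c − e ≥ 2.
Adding all 3 inequalities: the left sides telescope to 0, and the right sides sum to (-2) + 2 + 2 = 2. So 0 ≥ 2, which is false.

Unsatisfiable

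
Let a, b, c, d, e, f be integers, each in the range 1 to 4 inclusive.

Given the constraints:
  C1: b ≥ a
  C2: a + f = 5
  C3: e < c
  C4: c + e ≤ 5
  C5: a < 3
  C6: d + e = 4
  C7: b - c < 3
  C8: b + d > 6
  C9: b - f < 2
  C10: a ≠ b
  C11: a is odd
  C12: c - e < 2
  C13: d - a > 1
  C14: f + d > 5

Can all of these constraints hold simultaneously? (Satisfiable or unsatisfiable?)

Satisfiable

Try a = 1, b = 4, c = 2, d = 3, e = 1, f = 4.
Check constraint 2: a + f = 5; constraint 4: c + e = 3; constraint 6: d + e = 4. The remaining constraints are straightforward to verify.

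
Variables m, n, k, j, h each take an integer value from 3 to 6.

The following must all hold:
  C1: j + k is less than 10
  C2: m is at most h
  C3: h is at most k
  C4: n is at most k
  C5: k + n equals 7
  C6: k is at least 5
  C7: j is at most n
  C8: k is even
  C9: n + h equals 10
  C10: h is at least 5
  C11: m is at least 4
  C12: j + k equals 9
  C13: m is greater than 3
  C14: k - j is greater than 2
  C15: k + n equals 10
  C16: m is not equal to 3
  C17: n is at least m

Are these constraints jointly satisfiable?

Unsatisfiable

From constraints 3 and 10: k ≥ h ≥ 5. From constraints 11 and 17: n ≥ m ≥ 4. Hence k + n ≥ 9. But constraint 5 requires k + n = 7, and 7 < 9. Contradiction.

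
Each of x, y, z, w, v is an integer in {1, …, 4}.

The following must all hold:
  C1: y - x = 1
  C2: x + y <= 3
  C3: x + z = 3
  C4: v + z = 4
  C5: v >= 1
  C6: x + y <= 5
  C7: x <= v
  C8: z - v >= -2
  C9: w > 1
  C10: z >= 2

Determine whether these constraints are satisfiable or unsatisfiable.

Setting (x, y, z, w, v) = (1, 2, 2, 2, 2) satisfies everything: constraint 1: y - x = 1; constraint 2: x + y = 3, and the others follow.

Satisfiable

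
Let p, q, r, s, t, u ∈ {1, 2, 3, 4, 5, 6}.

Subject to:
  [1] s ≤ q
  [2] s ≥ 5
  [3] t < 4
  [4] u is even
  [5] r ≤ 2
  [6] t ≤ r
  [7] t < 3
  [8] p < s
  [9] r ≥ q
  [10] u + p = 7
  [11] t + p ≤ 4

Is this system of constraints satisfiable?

Unsatisfiable

From constraints 1 and 2: q ≥ s and s ≥ 5, so q ≥ 5. From constraints 5 and 9: q ≤ r and r ≤ 2, so q ≤ 2. But 2 < 5, so no value of q works.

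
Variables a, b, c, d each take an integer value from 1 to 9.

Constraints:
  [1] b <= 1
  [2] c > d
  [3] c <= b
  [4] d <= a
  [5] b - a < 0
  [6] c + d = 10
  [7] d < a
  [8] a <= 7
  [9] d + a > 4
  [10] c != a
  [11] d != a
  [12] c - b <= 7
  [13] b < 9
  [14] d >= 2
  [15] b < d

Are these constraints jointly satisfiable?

From constraints 1 and 3: c ≤ b ≤ 1. From constraints 4 and 8: d ≤ a ≤ 7. Hence c + d ≤ 8. But constraint 6 requires c + d = 10, and 10 > 8. Contradiction.

Unsatisfiable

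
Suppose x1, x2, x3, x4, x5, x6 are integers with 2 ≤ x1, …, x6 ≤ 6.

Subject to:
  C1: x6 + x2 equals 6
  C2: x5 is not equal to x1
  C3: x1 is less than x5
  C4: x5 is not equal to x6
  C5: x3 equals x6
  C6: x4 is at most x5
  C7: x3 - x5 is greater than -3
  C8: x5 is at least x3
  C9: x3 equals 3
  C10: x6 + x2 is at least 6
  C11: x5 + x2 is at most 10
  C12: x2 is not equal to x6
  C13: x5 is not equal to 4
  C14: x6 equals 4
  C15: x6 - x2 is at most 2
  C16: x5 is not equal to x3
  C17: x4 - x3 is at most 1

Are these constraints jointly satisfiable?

Constraint 9 fixes x3 = 3 and constraint 14 fixes x6 = 4, but constraint 5 requires x3 = x6. Since 3 ≠ 4, contradiction.

Unsatisfiable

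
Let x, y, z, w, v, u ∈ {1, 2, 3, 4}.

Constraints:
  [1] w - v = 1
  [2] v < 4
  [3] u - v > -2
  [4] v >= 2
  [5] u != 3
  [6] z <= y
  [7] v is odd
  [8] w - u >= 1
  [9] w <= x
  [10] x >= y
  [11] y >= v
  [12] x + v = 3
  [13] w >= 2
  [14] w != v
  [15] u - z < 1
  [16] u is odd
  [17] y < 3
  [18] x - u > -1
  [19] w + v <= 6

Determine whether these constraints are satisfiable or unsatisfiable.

From constraints 9 and 13: x ≥ w ≥ 2. From constraint 4: v ≥ 2. Hence x + v ≥ 4. But constraint 12 requires x + v = 3, and 3 < 4. Contradiction.

Unsatisfiable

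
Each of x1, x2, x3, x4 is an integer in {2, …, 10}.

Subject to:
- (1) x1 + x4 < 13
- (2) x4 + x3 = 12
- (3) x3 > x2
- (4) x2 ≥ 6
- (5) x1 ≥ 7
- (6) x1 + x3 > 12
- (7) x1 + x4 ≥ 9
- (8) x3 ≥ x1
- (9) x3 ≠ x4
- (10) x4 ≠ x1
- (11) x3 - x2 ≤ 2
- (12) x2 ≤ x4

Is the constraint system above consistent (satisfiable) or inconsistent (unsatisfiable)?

From constraints 4 and 12: x4 ≥ x2 ≥ 6. From constraints 5 and 8: x3 ≥ x1 ≥ 7. Hence x4 + x3 ≥ 13. But constraint 2 requires x4 + x3 = 12, and 12 < 13. Contradiction.

Unsatisfiable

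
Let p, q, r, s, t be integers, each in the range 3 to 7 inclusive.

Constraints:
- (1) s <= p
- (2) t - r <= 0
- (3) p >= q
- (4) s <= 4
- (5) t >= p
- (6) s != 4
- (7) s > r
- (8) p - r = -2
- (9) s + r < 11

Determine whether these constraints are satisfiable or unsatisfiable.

Unsatisfiable

Constraints 1, 2, 5, and 7 give s ≤ p, p ≤ t, t ≤ r, r < s. Chaining: s ≤ p ≤ t ≤ r < s, which forces s < s — impossible.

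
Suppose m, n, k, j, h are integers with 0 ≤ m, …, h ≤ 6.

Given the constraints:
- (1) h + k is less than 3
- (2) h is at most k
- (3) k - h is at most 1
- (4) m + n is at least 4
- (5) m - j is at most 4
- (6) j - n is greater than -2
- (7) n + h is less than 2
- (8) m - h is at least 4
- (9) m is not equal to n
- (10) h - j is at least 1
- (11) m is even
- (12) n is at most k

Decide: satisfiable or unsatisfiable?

Constraints 5, 8, and 10 give m − h ≥ 4, h − j ≥ 1, j − m ≥ -4.
Adding all 3 inequalities: the left sides telescope to 0, and the right sides sum to 4 + 1 + (-4) = 1. So 0 ≥ 1, which is false.

Unsatisfiable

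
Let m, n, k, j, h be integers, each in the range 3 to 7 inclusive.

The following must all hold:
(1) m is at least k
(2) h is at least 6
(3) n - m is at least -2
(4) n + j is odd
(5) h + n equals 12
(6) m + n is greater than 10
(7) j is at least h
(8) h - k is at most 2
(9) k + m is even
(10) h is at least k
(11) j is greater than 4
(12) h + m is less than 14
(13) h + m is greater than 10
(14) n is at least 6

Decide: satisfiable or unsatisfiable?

Try m = 6, n = 6, k = 6, j = 7, h = 6.
Check constraint 3: n - m = 0; constraint 5: h + n = 12; constraint 6: m + n = 12. The remaining constraints are straightforward to verify.

Satisfiable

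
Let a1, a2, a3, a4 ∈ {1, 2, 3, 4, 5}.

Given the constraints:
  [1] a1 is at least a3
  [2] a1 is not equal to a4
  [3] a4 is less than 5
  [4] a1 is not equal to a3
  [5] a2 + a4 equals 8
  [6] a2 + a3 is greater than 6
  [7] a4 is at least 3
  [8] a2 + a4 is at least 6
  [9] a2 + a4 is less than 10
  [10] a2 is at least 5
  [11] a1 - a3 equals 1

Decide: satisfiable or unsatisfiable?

Setting (a1, a2, a3, a4) = (5, 5, 4, 3) satisfies everything: constraint 5: a2 + a4 = 8; constraint 6: a2 + a3 = 9; constraint 8: a2 + a4 = 8, and the others follow.

Satisfiable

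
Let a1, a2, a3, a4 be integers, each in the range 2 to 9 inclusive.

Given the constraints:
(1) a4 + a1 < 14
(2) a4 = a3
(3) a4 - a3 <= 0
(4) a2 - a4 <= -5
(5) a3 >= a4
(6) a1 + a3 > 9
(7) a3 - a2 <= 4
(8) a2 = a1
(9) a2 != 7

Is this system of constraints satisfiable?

Unsatisfiable

Constraints 3, 4, and 7 give a4 − a2 ≥ 5, a2 − a3 ≥ -4, a3 − a4 ≥ 0.
Adding all 3 inequalities: the left sides telescope to 0, and the right sides sum to 5 + (-4) + 0 = 1. So 0 ≥ 1, which is false.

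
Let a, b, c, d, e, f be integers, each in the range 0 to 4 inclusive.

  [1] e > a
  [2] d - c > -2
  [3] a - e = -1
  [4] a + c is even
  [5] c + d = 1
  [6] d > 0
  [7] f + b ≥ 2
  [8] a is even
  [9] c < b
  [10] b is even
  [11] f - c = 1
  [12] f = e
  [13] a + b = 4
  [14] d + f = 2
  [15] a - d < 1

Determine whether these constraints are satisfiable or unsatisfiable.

Satisfiable

Try a = 0, b = 4, c = 0, d = 1, e = 1, f = 1.
Check constraint 2: d - c = 1; constraint 3: a - e = -1. The remaining constraints are straightforward to verify.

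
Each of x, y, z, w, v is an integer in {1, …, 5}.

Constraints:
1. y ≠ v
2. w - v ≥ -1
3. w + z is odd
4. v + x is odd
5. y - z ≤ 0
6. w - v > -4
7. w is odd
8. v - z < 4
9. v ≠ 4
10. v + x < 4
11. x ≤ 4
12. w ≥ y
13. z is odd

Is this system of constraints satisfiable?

Unsatisfiable

Constraint 7 makes w odd and constraint 13 makes z odd, so w + z must be even. Constraint 3 says w + z is odd — contradiction.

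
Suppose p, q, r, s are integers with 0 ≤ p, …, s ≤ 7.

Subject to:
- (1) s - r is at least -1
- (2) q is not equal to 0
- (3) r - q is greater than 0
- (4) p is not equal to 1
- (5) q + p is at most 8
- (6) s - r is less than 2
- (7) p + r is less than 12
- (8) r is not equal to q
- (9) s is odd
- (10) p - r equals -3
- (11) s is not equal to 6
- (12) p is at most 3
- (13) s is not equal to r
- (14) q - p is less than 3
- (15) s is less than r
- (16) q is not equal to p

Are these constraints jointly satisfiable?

Satisfiable

Take p = 3, q = 5, r = 6, s = 5. Then constraint 1: s - r = -1; constraint 3: r - q = 1, and every other listed constraint is also met.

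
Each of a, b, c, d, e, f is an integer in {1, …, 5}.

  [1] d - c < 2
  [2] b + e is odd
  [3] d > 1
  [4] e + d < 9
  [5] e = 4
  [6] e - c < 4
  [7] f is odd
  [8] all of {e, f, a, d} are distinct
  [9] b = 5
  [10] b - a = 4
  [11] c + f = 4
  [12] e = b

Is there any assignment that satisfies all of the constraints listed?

Unsatisfiable

Constraint 5 fixes e = 4 and constraint 9 fixes b = 5, but constraint 12 requires e = b. Since 4 ≠ 5, contradiction.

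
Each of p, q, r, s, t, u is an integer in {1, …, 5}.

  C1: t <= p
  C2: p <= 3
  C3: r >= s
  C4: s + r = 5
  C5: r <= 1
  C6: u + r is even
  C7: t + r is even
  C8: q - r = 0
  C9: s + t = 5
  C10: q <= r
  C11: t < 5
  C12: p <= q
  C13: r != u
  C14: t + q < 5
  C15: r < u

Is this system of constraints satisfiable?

Unsatisfiable

From constraints 3 and 5: s ≤ r ≤ 1. From constraints 1 and 2: t ≤ p ≤ 3. Hence s + t ≤ 4. But constraint 9 requires s + t = 5, and 5 > 4. Contradiction.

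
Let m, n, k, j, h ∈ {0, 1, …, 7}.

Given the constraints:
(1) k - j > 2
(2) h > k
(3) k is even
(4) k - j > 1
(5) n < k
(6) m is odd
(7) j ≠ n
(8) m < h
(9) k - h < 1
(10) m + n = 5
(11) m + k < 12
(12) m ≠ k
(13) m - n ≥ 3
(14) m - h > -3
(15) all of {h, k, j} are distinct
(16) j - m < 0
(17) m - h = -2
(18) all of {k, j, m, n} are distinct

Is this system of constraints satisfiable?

Setting (m, n, k, j, h) = (5, 0, 6, 2, 7) satisfies everything: constraint 1: k - j = 4; constraint 4: k - j = 4; constraint 9: k - h = -1, and the others follow.

Satisfiable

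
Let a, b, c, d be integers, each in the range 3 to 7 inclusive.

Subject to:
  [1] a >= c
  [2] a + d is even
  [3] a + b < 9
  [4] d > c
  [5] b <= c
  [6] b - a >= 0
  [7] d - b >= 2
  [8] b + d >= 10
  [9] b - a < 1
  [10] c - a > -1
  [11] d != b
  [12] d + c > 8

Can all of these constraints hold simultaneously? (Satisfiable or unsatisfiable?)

Satisfiable

Setting (a, b, c, d) = (3, 3, 3, 7) satisfies everything: constraint 3: a + b = 6; constraint 6: b - a = 0, and the others follow.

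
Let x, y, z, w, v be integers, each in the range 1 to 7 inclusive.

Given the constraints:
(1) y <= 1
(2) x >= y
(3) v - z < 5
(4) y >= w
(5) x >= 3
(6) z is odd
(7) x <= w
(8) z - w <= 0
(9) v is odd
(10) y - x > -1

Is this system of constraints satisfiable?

From constraints 5 and 7: w ≥ x and x ≥ 3, so w ≥ 3. From constraints 1 and 4: w ≤ y and y ≤ 1, so w ≤ 1. But 1 < 3, so no value of w works.

Unsatisfiable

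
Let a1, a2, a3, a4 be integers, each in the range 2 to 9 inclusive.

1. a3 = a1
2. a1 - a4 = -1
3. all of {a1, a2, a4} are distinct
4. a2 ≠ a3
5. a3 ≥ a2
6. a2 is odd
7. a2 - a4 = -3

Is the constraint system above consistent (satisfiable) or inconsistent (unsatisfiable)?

Satisfiable

The assignment a1 = 5, a2 = 3, a3 = 5, a4 = 6 works:
  constraint 2 holds since a1 - a4 = -1.
  constraint 3 holds since values 5, 3, 6 are distinct.
  constraint 7 holds since a2 - a4 = -3.
The rest check out directly.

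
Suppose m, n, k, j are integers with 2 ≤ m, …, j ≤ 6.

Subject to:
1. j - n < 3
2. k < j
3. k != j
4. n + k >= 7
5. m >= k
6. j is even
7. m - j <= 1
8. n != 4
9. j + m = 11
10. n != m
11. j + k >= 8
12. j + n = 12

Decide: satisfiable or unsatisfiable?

Setting (m, n, k, j) = (5, 6, 4, 6) satisfies everything: constraint 1: j - n = 0; constraint 4: n + k = 10; constraint 7: m - j = -1, and the others follow.

Satisfiable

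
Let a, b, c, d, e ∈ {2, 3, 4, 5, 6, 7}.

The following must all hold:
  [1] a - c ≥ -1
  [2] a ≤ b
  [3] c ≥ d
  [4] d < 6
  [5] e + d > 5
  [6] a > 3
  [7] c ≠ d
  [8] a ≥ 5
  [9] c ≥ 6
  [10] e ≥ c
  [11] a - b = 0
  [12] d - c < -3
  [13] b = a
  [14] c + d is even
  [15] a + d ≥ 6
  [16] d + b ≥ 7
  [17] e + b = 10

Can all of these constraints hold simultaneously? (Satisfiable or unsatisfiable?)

Unsatisfiable

From constraints 9 and 10: e ≥ c ≥ 6. From constraints 2 and 8: b ≥ a ≥ 5. Hence e + b ≥ 11. But constraint 17 requires e + b = 10, and 10 < 11. Contradiction.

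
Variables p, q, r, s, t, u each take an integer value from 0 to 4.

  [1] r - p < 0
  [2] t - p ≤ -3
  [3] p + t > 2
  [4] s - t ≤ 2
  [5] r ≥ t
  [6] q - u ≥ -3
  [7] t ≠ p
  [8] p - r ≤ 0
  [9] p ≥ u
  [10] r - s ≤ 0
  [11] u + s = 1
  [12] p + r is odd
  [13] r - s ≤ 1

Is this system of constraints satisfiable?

Constraints 2, 4, 8, and 10 give t − s ≥ -2, s − r ≥ 0, r − p ≥ 0, p − t ≥ 3.
Adding all 4 inequalities: the left sides telescope to 0, and the right sides sum to (-2) + 0 + 0 + 3 = 1. So 0 ≥ 1, which is false.

Unsatisfiable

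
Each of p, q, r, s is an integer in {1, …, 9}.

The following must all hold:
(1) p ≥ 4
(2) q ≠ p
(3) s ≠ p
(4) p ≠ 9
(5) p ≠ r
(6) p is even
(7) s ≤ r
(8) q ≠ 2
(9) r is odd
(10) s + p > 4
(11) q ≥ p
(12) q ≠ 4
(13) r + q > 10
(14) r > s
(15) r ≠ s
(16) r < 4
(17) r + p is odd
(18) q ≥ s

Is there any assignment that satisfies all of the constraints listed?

Satisfiable

One satisfying assignment is p = 6, q = 9, r = 3, s = 1.
For the less obvious constraints — constraint 6: p = 6 is even; constraint 10: s + p = 7; constraint 13: r + q = 12 — and the others hold by inspection.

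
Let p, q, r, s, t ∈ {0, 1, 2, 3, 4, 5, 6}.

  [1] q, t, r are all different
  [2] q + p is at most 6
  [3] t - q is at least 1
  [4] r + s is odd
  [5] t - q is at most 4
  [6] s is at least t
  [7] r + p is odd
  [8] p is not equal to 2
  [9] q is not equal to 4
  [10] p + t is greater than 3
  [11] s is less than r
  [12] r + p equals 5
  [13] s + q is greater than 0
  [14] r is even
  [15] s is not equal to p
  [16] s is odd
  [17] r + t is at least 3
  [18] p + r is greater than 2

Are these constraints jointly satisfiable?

Satisfiable

Try p = 3, q = 0, r = 2, s = 1, t = 1.
Check constraint 2: q + p = 3; constraint 3: t - q = 1. The remaining constraints are straightforward to verify.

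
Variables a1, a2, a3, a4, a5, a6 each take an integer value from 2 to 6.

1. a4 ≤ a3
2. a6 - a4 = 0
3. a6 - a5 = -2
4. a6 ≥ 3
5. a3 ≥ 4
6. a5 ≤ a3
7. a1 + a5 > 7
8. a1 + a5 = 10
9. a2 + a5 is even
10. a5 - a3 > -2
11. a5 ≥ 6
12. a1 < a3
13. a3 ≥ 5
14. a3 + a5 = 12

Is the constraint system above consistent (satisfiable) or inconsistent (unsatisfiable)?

Satisfiable

The assignment a1 = 4, a2 = 4, a3 = 6, a4 = 4, a5 = 6, a6 = 4 works:
  constraint 2 holds since a6 - a4 = 0.
  constraint 3 holds since a6 - a5 = -2.
The rest check out directly.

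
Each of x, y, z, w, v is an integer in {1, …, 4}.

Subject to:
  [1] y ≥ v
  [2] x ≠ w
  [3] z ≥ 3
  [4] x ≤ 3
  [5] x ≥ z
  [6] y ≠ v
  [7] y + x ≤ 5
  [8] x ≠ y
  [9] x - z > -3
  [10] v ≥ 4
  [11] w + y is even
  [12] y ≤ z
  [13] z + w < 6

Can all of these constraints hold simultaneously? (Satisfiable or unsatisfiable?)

From constraints 1 and 10: y ≥ v ≥ 4. From constraints 3 and 5: x ≥ z ≥ 3. Hence y + x ≥ 7. But constraint 7 requires y + x ≤ 5, and 5 < 7. Contradiction.

Unsatisfiable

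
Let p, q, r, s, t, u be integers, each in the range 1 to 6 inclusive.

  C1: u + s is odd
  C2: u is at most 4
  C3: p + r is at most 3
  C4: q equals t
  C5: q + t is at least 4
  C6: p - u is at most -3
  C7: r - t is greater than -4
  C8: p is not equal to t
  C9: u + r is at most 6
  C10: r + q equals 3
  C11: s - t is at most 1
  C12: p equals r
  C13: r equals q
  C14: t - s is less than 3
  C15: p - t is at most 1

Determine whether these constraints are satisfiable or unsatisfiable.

From constraints 4, 12, and 13, p = r = q = t, so p = t. But constraint 8 says p ≠ t. Contradiction.

Unsatisfiable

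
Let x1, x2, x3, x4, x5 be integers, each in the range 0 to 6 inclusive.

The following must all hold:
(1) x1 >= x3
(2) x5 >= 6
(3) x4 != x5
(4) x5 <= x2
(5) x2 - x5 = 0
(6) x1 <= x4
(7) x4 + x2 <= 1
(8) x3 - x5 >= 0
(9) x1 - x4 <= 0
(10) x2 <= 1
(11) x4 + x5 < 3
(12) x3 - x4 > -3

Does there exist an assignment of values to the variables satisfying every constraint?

Unsatisfiable

From constraints 2 and 4: x2 ≥ x5 and x5 ≥ 6, so x2 ≥ 6. From constraint 10: x2 ≤ 1. But 1 < 6, so no value of x2 works.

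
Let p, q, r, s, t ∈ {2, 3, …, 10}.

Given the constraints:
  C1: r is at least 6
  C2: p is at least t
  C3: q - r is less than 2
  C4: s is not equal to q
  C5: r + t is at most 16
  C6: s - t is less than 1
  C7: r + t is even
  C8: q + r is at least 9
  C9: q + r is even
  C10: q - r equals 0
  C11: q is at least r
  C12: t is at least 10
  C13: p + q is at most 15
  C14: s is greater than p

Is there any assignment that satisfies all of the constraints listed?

Unsatisfiable

From constraints 2 and 12: p ≥ t ≥ 10. From constraints 1 and 11: q ≥ r ≥ 6. Hence p + q ≥ 16. But constraint 13 requires p + q ≤ 15, and 15 < 16. Contradiction.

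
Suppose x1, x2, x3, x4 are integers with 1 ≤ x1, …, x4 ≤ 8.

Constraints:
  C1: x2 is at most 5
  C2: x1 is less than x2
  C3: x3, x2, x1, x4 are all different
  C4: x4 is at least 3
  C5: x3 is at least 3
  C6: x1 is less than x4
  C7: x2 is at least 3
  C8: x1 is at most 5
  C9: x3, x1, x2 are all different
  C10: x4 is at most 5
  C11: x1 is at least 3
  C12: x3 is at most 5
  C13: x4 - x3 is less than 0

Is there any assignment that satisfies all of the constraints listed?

Unsatisfiable

Constraints 1, 4, 5, 7, 8, 10, 11, and 12 confine each of x3, x2, x1, x4 to the 3 values {3, …, 5}.
Constraint 3 requires all 4 of them to be distinct, but only 3 values are available — impossible by the pigeonhole principle.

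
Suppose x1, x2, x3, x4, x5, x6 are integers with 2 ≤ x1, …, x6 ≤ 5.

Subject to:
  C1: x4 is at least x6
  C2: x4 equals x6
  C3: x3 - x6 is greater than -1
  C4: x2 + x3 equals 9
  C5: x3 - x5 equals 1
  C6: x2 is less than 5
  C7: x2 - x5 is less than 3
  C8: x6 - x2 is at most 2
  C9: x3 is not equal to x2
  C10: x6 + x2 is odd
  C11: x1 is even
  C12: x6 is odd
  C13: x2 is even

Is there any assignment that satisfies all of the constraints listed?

Setting (x1, x2, x3, x4, x5, x6) = (2, 4, 5, 3, 4, 3) satisfies everything: constraint 3: x3 - x6 = 2; constraint 4: x2 + x3 = 9, and the others follow.

Satisfiable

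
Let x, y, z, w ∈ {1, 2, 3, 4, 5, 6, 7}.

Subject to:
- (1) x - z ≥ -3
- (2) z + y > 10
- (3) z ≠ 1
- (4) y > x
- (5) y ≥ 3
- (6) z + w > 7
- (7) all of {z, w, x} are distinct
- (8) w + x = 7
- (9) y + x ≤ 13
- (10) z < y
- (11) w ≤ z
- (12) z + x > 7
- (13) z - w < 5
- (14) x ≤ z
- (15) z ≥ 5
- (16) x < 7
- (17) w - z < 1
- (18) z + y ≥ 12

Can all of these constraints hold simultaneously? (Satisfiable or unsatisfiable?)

Satisfiable

Take x = 4, y = 7, z = 5, w = 3. Then constraint 1: x - z = -1; constraint 2: z + y = 12; constraint 6: z + w = 8, and every other listed constraint is also met.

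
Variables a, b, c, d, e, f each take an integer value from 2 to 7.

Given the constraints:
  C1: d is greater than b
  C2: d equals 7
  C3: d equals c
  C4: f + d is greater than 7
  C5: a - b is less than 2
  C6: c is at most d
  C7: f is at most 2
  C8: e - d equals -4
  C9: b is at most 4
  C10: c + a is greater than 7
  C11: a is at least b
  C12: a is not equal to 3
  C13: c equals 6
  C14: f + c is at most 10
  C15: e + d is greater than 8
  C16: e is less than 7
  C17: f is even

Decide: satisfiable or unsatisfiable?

Unsatisfiable

Constraint 2 fixes d = 7 and constraint 13 fixes c = 6, but constraint 3 requires d = c. Since 7 ≠ 6, contradiction.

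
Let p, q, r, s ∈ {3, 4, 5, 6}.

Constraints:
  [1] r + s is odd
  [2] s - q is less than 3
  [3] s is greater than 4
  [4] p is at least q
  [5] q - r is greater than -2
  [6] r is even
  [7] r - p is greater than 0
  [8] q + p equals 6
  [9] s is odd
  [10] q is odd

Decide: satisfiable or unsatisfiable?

Take p = 3, q = 3, r = 4, s = 5. Then constraint 2: s - q = 2; constraint 5: q - r = -1, and every other listed constraint is also met.

Satisfiable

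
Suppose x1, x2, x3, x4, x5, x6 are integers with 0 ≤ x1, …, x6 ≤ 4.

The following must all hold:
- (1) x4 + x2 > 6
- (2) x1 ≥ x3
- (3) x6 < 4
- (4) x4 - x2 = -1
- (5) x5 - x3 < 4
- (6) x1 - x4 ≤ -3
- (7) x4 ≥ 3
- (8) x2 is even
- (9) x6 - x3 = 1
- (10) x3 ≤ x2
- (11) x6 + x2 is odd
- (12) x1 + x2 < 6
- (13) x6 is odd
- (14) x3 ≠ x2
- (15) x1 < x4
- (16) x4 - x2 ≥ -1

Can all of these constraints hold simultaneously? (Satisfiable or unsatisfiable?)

Setting (x1, x2, x3, x4, x5, x6) = (0, 4, 0, 3, 1, 1) satisfies everything: constraint 1: x4 + x2 = 7; constraint 4: x4 - x2 = -1; constraint 5: x5 - x3 = 1, and the others follow.

Satisfiable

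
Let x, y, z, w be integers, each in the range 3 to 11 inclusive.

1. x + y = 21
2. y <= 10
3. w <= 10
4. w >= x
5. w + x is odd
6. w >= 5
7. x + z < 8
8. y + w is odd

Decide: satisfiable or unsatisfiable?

Unsatisfiable

From constraints 3 and 4: x ≤ w ≤ 10. From constraint 2: y ≤ 10. Hence x + y ≤ 20. But constraint 1 requires x + y = 21, and 21 > 20. Contradiction.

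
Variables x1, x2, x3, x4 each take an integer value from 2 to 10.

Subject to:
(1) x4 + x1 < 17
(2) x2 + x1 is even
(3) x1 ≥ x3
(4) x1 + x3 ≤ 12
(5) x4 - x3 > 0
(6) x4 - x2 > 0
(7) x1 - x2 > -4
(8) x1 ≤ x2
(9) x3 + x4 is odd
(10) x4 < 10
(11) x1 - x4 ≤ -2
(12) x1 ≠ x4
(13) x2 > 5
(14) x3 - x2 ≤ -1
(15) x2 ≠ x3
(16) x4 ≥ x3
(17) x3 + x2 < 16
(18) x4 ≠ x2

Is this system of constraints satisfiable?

Setting (x1, x2, x3, x4) = (6, 8, 6, 9) satisfies everything: constraint 1: x4 + x1 = 15; constraint 4: x1 + x3 = 12; constraint 5: x4 - x3 = 3, and the others follow.

Satisfiable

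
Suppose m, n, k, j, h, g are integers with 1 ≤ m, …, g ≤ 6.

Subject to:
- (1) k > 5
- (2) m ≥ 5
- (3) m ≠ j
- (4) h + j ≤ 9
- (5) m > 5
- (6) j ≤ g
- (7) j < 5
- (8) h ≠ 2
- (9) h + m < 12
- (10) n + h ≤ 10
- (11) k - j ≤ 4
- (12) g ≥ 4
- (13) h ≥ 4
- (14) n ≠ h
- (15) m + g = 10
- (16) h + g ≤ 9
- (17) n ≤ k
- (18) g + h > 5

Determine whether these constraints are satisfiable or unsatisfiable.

Satisfiable

One satisfying assignment is m = 6, n = 3, k = 6, j = 2, h = 4, g = 4.
For the less obvious constraints — constraint 4: h + j = 6; constraint 9: h + m = 10 — and the others hold by inspection.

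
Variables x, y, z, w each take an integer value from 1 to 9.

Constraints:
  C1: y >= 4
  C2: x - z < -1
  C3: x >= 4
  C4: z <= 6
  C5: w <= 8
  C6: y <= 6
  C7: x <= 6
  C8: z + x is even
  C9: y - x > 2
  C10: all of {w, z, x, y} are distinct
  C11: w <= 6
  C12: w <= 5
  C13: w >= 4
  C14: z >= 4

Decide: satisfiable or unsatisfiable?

Unsatisfiable

Constraints 1, 3, 4, 6, 7, 11, 13, and 14 confine each of w, z, x, y to the 3 values {4, …, 6}.
Constraint 10 requires all 4 of them to be distinct, but only 3 values are available — impossible by the pigeonhole principle.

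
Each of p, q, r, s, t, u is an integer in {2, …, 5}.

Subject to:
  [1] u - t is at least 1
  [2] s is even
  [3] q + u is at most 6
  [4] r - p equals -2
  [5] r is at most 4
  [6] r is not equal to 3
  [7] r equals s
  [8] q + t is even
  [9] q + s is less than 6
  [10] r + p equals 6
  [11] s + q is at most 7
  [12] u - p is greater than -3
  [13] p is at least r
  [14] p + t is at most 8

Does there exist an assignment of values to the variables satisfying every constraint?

One satisfying assignment is p = 4, q = 2, r = 2, s = 2, t = 2, u = 4.
For the less obvious constraints — constraint 1: u - t = 2; constraint 3: q + u = 6; constraint 4: r - p = -2 — and the others hold by inspection.

Satisfiable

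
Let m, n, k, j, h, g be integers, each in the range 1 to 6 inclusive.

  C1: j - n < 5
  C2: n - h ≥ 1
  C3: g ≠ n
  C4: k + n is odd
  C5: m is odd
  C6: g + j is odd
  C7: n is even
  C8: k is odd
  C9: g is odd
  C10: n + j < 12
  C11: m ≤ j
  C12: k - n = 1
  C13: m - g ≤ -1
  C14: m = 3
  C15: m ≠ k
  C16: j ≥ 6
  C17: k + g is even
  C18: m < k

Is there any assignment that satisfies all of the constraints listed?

Satisfiable

The assignment m = 3, n = 4, k = 5, j = 6, h = 3, g = 5 works:
  constraint 1 holds since j - n = 2.
  constraint 2 holds since n - h = 1.
  constraint 10 holds since n + j = 10.
The rest check out directly.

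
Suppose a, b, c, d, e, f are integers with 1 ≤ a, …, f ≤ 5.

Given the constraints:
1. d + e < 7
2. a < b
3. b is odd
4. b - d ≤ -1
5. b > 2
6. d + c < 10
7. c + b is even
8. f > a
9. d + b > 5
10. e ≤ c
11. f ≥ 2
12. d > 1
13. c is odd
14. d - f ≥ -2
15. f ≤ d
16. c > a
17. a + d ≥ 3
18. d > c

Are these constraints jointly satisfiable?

Satisfiable

Setting (a, b, c, d, e, f) = (1, 3, 3, 4, 1, 3) satisfies everything: constraint 1: d + e = 5; constraint 4: b - d = -1; constraint 6: d + c = 7, and the others follow.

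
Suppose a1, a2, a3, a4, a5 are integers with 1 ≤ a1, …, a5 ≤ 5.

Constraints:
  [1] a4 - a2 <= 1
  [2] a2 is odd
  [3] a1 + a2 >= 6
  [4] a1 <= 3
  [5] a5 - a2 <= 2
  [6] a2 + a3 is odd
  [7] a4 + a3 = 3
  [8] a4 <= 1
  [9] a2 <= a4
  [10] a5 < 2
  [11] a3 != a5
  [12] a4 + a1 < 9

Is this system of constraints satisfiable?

Unsatisfiable

From constraint 4: a1 ≤ 3. From constraints 8 and 9: a2 ≤ a4 ≤ 1. Hence a1 + a2 ≤ 4. But constraint 3 requires a1 + a2 ≥ 6, and 6 > 4. Contradiction.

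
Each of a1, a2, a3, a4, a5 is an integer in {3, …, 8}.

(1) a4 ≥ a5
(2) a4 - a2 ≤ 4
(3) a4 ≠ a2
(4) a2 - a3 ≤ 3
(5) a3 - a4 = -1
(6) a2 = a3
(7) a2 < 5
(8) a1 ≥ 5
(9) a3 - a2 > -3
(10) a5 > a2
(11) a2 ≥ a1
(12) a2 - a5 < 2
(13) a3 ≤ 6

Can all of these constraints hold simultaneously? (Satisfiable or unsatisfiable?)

From constraints 8 and 11: a2 ≥ a1 and a1 ≥ 5, so a2 ≥ 5. From constraint 7: a2 ≤ 4. But 4 < 5, so no value of a2 works.

Unsatisfiable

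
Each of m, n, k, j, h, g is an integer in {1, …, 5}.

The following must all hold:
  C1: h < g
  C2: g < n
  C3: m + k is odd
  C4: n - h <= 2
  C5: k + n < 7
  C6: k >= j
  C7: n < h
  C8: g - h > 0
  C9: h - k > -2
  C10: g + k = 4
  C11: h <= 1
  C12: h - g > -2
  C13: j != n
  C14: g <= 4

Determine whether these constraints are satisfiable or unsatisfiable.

Unsatisfiable

Constraints 2, 7, and 8 give n < h, h < g, g < n. Chaining: n < h < g < n, which forces n < n — impossible.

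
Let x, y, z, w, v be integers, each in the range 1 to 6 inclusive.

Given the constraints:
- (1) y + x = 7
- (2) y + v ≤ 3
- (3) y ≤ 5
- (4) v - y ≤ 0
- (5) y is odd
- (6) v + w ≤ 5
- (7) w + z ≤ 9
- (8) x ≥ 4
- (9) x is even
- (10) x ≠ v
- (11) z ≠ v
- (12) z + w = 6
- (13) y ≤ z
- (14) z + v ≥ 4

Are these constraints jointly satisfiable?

Satisfiable

Setting (x, y, z, w, v) = (6, 1, 5, 1, 1) satisfies everything: constraint 1: y + x = 7; constraint 2: y + v = 2, and the others follow.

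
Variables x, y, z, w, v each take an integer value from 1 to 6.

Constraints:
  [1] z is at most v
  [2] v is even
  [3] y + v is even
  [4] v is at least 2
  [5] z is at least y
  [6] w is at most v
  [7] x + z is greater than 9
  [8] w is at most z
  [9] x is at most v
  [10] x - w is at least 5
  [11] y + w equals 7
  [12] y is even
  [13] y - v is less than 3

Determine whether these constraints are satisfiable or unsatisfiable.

Satisfiable

Try x = 6, y = 6, z = 6, w = 1, v = 6.
Check constraint 7: x + z = 12; constraint 10: x - w = 5; constraint 11: y + w = 7. The remaining constraints are straightforward to verify.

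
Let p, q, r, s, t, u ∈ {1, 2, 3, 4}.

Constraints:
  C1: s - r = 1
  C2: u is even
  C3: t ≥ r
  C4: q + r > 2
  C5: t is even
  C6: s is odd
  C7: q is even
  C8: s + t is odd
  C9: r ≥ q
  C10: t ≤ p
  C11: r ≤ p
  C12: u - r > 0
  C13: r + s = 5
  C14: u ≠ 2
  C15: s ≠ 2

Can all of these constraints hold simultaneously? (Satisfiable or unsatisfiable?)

Satisfiable

Try p = 4, q = 2, r = 2, s = 3, t = 4, u = 4.
Check constraint 1: s - r = 1; constraint 4: q + r = 4. The remaining constraints are straightforward to verify.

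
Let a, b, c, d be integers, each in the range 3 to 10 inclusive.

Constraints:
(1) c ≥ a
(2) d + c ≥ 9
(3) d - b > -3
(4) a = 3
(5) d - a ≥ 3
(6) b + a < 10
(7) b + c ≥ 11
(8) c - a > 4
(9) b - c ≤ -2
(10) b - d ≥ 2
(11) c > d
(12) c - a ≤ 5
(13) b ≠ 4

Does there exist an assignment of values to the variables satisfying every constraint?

Constraints 5, 9, 10, and 12 give c − b ≥ 2, b − d ≥ 2, d − a ≥ 3, a − c ≥ -5.
Adding all 4 inequalities: the left sides telescope to 0, and the right sides sum to 2 + 2 + 3 + (-5) = 2. So 0 ≥ 2, which is false.

Unsatisfiable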